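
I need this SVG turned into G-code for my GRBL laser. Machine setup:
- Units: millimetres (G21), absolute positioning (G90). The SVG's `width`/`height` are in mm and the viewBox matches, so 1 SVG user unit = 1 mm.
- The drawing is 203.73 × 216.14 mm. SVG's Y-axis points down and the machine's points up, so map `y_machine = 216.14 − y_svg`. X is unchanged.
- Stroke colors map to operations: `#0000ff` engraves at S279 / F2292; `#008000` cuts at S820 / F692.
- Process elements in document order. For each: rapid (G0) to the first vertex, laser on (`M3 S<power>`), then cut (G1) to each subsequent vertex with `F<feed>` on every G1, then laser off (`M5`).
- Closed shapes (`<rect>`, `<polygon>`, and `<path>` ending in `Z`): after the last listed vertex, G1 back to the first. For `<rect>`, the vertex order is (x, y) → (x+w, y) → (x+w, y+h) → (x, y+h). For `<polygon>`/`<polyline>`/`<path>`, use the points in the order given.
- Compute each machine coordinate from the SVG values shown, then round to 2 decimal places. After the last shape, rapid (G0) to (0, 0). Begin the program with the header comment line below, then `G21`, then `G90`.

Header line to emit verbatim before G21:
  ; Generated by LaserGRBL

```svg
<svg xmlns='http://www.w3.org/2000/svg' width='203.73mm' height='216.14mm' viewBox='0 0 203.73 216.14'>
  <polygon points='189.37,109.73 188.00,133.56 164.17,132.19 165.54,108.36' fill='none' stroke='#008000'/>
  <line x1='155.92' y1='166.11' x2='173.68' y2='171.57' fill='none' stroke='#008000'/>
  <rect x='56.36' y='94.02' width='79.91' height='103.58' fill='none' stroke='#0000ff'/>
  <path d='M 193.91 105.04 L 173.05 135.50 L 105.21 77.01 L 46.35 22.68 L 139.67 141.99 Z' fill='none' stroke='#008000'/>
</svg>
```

; Generated by LaserGRBL
G21
G90
G0 X189.37 Y106.41
M3 S820
G1 X188.00 Y82.58 F692
G1 X164.17 Y83.95 F692
G1 X165.54 Y107.78 F692
G1 X189.37 Y106.41 F692
M5
G0 X155.92 Y50.03
M3 S820
G1 X173.68 Y44.57 F692
M5
G0 X56.36 Y122.12
M3 S279
G1 X136.27 Y122.12 F2292
G1 X136.27 Y18.54 F2292
G1 X56.36 Y18.54 F2292
G1 X56.36 Y122.12 F2292
M5
G0 X193.91 Y111.10
M3 S820
G1 X173.05 Y80.64 F692
G1 X105.21 Y139.13 F692
G1 X46.35 Y193.46 F692
G1 X139.67 Y74.15 F692
G1 X193.91 Y111.10 F692
M5
G0 X0.00 Y0.00

Since the viewBox matches the mm dimensions, user units are millimetres directly. The only transform is the Y-flip y_m = 216.14 − y_svg.

Shape 1 is a regular polygon drawn with `<polygon>`. Its stroke #008000 means cut at S820, F692. After flipping Y the toolpath is (189.37,106.41) → (188.00,82.58) → (164.17,83.95) → (165.54,107.78) → (189.37,106.41), returning to the start.

Shape 2 is a line segment drawn with `<line>`. Its stroke #008000 means cut at S820, F692. After flipping Y the toolpath is (155.92,50.03) → (173.68,44.57).

Shape 3 is a rectangle drawn with `<rect>`. Its stroke #0000ff means engrave at S279, F2292. After flipping Y the toolpath is (56.36,122.12) → (136.27,122.12) → (136.27,18.54) → (56.36,18.54) → (56.36,122.12), returning to the start.

Shape 4 is a closed polygon drawn with `<path>`. Its stroke #008000 means cut at S820, F692. After flipping Y the toolpath is (193.91,111.10) → (173.05,80.64) → (105.21,139.13) → (46.35,193.46) → (139.67,74.15) → (193.91,111.10), returning to the start.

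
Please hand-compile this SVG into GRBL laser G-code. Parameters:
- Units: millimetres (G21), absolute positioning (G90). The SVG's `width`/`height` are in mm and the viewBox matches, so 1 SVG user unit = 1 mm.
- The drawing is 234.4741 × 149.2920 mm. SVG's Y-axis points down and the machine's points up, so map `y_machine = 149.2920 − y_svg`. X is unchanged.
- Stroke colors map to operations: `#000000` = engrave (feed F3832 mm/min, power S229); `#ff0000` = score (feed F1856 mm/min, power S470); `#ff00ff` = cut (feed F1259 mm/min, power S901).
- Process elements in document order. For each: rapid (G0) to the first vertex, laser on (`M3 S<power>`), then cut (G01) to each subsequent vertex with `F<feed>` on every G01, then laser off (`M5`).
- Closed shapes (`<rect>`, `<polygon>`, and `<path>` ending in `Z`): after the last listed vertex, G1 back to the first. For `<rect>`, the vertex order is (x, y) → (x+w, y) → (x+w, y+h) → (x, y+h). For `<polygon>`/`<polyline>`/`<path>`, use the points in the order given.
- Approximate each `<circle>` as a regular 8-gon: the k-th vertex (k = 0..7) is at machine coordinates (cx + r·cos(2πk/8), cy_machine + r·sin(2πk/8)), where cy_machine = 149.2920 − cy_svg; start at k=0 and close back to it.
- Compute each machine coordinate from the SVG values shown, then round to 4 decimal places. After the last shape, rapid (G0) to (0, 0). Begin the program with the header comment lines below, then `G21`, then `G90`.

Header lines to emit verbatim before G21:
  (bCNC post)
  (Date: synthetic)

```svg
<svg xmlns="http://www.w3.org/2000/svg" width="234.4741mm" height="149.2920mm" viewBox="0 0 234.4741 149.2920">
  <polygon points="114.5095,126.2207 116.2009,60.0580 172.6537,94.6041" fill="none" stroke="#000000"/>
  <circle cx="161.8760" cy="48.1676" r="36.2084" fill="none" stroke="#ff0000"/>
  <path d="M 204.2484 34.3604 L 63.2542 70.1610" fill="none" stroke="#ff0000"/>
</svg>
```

(bCNC post)
(Date: synthetic)
G21
G90
G0 X114.5095 Y23.0713
M3 S229
G01 X116.2009 Y89.2340 F3832
G01 X172.6537 Y54.6879 F3832
G01 X114.5095 Y23.0713 F3832
M5
G0 X198.0844 Y101.1244
M3 S470
G01 X187.4792 Y126.7276 F1856
G01 X161.8760 Y137.3328 F1856
G01 X136.2728 Y126.7276 F1856
G01 X125.6676 Y101.1244 F1856
G01 X136.2728 Y75.5212 F1856
G01 X161.8760 Y64.9160 F1856
G01 X187.4792 Y75.5212 F1856
G01 X198.0844 Y101.1244 F1856
M5
G0 X204.2484 Y114.9316
M3 S470
G01 X63.2542 Y79.1310 F1856
M5
G0 X0.0000 Y0.0000

viewBox `0 0 234.4741 149.2920` with mm width/height → 1 unit = 1 mm. Flip: y_m = 149.2920 − y_svg.

**Shape 1** — `<polygon>` regular polygon, stroke `#000000` → engrave (S229, F3832). Machine vertices: (114.5095,23.0713) → (116.2009,89.2340) → (172.6537,54.6879) → (114.5095,23.0713). Closed: final G1 returns to the first vertex.

**Shape 2** — `<circle>` circle, stroke `#ff0000` → score (S470, F1856). Machine vertices: (198.0844,101.1244) → (187.4792,126.7276) → (161.8760,137.3328) → (136.2728,126.7276) → (125.6676,101.1244) → (136.2728,75.5212) → (161.8760,64.9160) → (187.4792,75.5212) → (198.0844,101.1244). Closed: final G1 returns to the first vertex.

**Shape 3** — `<path>` line segment, stroke `#ff0000` → score (S470, F1856). Machine vertices: (204.2484,114.9316) → (63.2542,79.1310). Open path.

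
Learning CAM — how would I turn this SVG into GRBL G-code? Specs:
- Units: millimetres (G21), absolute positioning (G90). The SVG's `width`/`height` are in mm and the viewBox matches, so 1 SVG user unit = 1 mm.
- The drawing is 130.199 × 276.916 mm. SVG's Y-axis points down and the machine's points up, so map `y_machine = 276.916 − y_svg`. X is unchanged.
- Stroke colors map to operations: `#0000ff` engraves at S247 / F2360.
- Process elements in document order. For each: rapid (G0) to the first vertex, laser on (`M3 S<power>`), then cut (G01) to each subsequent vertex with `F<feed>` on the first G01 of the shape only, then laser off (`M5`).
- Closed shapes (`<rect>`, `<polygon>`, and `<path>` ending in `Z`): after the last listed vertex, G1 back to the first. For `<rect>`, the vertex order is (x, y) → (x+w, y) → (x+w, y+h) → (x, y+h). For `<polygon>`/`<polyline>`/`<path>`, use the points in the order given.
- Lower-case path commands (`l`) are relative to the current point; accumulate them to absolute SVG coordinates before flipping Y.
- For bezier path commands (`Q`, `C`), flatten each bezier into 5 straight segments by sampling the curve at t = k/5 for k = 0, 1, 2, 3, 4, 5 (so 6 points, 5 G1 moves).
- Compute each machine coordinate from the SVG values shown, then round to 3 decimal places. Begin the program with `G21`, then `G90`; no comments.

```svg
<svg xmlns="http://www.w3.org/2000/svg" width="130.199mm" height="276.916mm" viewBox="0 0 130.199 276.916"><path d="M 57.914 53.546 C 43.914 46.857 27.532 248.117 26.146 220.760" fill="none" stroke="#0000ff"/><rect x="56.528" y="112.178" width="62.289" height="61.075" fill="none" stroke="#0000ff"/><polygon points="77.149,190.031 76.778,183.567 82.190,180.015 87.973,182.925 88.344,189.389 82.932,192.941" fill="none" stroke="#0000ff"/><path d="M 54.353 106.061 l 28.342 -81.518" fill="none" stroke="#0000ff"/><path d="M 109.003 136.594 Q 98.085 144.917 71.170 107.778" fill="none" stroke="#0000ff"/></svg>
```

viewBox `0 0 130.199 276.916` with mm width/height → 1 unit = 1 mm. Flip: y_m = 276.916 − y_svg.

**Shape 1** — `<path>` cubic bezier, stroke `#0000ff` → engrave (S247, F2360). Control points (SVG): P0=(57.914,53.546), P1=(43.914,46.857), P2=(27.532,248.117), P3=(26.146,220.760); sampled at t=k/5. Machine vertices: (57.914,223.370) → (49.367,205.922) → (41.083,159.522) → (33.895,105.124) → (28.638,63.683) → (26.146,56.156). Open path.

**Shape 2** — `<rect>` rectangle, stroke `#0000ff` → engrave (S247, F2360). Machine vertices: (56.528,164.738) → (118.817,164.738) → (118.817,103.663) → (56.528,103.663) → (56.528,164.738). Closed: final G1 returns to the first vertex.

**Shape 3** — `<polygon>` regular polygon, stroke `#0000ff` → engrave (S247, F2360). Machine vertices: (77.149,86.885) → (76.778,93.349) → (82.190,96.901) → (87.973,93.991) → (88.344,87.527) → (82.932,83.975) → (77.149,86.885). Closed: final G1 returns to the first vertex.

**Shape 4** — `<path>` line segment, stroke `#0000ff` → engrave (S247, F2360). Machine vertices: (54.353,170.855) → (82.695,252.373). Open path.

**Shape 5** — `<path>` quadratic bezier, stroke `#0000ff` → engrave (S247, F2360). Control points (SVG): P0=(109.003,136.594), P1=(98.085,144.917), P2=(71.170,107.778); sampled at t=k/5. Machine vertices: (109.003,140.322) → (103.996,138.811) → (97.709,140.938) → (90.142,146.701) → (81.296,156.101) → (71.170,169.138). Open path.

G21
G90
G0 X57.914 Y223.370
M3 S247
G01 X49.367 Y205.922 F2360
G01 X41.083 Y159.522
G01 X33.895 Y105.124
G01 X28.638 Y63.683
G01 X26.146 Y56.156
M5
G0 X56.528 Y164.738
M3 S247
G01 X118.817 Y164.738 F2360
G01 X118.817 Y103.663
G01 X56.528 Y103.663
G01 X56.528 Y164.738
M5
G0 X77.149 Y86.885
M3 S247
G01 X76.778 Y93.349 F2360
G01 X82.190 Y96.901
G01 X87.973 Y93.991
G01 X88.344 Y87.527
G01 X82.932 Y83.975
G01 X77.149 Y86.885
M5
G0 X54.353 Y170.855
M3 S247
G01 X82.695 Y252.373 F2360
M5
G0 X109.003 Y140.322
M3 S247
G01 X103.996 Y138.811 F2360
G01 X97.709 Y140.938
G01 X90.142 Y146.701
G01 X81.296 Y156.101
G01 X71.170 Y169.138
M5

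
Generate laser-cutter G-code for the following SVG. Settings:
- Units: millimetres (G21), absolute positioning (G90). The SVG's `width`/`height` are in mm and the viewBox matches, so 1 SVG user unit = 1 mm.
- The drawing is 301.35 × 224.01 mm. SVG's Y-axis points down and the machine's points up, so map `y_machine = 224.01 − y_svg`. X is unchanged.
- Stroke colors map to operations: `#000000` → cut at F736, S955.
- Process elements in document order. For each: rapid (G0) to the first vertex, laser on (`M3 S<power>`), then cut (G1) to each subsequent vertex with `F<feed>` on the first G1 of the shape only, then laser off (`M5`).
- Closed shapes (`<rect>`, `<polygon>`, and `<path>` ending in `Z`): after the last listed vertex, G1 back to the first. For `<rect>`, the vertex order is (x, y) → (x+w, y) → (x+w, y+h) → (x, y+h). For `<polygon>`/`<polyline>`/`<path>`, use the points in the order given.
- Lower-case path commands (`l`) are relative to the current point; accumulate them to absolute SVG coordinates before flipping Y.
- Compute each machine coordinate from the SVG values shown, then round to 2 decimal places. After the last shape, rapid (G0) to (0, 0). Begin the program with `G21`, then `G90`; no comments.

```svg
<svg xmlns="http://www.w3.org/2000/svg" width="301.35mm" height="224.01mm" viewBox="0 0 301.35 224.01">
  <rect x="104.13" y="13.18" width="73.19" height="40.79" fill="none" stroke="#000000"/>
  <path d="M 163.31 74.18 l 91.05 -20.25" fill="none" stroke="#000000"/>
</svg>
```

G21
G90
G0 X104.13 Y210.83
M3 S955
G1 X177.32 Y210.83 F736
G1 X177.32 Y170.04
G1 X104.13 Y170.04
G1 X104.13 Y210.83
M5
G0 X163.31 Y149.83
M3 S955
G1 X254.36 Y170.08 F736
M5
G0 X0.00 Y0.00

1 u = 1 mm; y_m = 224.01 − y.

[1] `<rect>` rectangle, #000000→cut S955 F736: (104.13,210.83) → (177.32,210.83) → (177.32,170.04) → (104.13,170.04) → (104.13,210.83) (closed)

[2] `<path>` line segment, #000000→cut S955 F736: (163.31,149.83) → (254.36,170.08)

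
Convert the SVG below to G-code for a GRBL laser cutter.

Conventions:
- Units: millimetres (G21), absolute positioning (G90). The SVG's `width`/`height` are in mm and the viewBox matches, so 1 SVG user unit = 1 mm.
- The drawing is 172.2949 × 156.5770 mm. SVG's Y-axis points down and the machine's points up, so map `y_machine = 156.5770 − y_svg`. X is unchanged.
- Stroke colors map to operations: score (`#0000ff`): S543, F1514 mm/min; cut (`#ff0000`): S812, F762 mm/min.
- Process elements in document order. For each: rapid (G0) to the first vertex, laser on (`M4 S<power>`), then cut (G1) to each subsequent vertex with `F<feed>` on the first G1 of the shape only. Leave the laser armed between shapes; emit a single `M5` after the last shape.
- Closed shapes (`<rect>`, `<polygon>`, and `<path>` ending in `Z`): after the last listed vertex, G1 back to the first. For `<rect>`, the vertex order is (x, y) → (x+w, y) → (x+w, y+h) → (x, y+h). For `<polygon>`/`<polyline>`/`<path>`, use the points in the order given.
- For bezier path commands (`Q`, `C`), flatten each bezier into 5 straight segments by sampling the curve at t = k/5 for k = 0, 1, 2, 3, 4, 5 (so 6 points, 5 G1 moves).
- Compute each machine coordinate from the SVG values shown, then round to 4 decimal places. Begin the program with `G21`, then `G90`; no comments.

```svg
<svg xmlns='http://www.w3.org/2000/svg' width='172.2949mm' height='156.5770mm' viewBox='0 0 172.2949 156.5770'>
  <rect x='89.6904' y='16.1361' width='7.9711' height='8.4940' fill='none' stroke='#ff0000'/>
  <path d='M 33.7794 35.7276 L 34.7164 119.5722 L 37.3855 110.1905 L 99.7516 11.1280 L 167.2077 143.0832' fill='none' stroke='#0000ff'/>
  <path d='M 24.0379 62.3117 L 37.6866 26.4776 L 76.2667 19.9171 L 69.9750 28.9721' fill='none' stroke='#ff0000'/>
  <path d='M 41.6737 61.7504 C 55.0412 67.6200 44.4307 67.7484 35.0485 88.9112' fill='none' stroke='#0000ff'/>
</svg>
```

G21
G90
G0 X89.6904 Y140.4409
M4 S812
G1 X97.6615 Y140.4409 F762
G1 X97.6615 Y131.9469
G1 X89.6904 Y131.9469
G1 X89.6904 Y140.4409
G0 X33.7794 Y120.8494
M4 S543
G1 X34.7164 Y37.0048 F1514
G1 X37.3855 Y46.3865
G1 X99.7516 Y145.4490
G1 X167.2077 Y13.4938
G0 X24.0379 Y94.2653
M4 S812
G1 X37.6866 Y130.0994 F762
G1 X76.2667 Y136.6599
G1 X69.9750 Y127.6049
G0 X41.6737 Y94.8266
M4 S543
G1 X47.0185 Y91.7796 F1514
G1 X47.8185 Y88.8252
G1 X45.2835 Y84.6783
G1 X40.6236 Y78.0536
G1 X35.0485 Y67.6658
M5

1 u = 1 mm; y_m = 156.5770 − y.

[1] `<rect>` rectangle, #ff0000→cut S812 F762: (89.6904,140.4409) → (97.6615,140.4409) → (97.6615,131.9469) → (89.6904,131.9469) → (89.6904,140.4409) (closed)

[2] `<path>` open polyline, #0000ff→score S543 F1514: (33.7794,120.8494) → (34.7164,37.0048) → (37.3855,46.3865) → (99.7516,145.4490) → (167.2077,13.4938)

[3] `<path>` open polyline, #ff0000→cut S812 F762: (24.0379,94.2653) → (37.6866,130.0994) → (76.2667,136.6599) → (69.9750,127.6049)

[4] `<path>` cubic bezier, #0000ff→score S543 F1514: (41.6737,94.8266) → (47.0185,91.7796) → (47.8185,88.8252) → (45.2835,84.6783) → (40.6236,78.0536) → (35.0485,67.6658)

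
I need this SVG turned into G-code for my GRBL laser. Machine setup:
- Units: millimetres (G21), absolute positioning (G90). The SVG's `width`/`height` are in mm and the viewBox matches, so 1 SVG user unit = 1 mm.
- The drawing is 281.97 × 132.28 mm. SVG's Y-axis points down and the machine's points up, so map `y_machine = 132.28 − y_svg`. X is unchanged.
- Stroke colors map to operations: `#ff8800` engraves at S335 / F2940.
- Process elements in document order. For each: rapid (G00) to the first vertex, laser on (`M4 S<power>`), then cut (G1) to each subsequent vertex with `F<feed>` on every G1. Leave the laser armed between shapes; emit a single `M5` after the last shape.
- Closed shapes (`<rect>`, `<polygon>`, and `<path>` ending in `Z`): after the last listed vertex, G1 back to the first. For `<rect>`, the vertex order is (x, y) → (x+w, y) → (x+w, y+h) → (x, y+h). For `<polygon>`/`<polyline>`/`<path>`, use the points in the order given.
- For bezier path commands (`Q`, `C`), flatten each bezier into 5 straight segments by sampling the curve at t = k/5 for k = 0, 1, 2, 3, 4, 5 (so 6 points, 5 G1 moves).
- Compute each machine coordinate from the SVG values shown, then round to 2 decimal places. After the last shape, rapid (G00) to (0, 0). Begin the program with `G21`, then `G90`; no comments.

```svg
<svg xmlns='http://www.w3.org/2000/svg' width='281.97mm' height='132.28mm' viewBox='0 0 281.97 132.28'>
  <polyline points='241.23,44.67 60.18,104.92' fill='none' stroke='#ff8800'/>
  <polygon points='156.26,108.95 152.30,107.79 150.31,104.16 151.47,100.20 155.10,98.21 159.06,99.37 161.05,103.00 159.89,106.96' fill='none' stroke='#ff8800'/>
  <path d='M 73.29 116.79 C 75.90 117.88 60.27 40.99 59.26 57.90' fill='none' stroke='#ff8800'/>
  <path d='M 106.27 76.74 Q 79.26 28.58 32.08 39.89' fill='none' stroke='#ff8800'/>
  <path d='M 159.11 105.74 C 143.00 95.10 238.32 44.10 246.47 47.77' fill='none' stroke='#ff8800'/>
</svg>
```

viewBox `0 0 281.97 132.28` with mm width/height → 1 unit = 1 mm. Flip: y_m = 132.28 − y_svg.

**Shape 1** — `<polyline>` line segment, stroke `#ff8800` → engrave (S335, F2940). Machine vertices: (241.23,87.61) → (60.18,27.36). Open path.

**Shape 2** — `<polygon>` regular polygon, stroke `#ff8800` → engrave (S335, F2940). Machine vertices: (156.26,23.33) → (152.30,24.49) → (150.31,28.12) → (151.47,32.08) → (155.10,34.07) → (159.06,32.91) → (161.05,29.28) → (159.89,25.32) → (156.26,23.33). Closed: final G1 returns to the first vertex.

**Shape 3** — `<path>` cubic bezier, stroke `#ff8800` → engrave (S335, F2940). Control points (SVG): P0=(73.29,116.79), P1=(75.90,117.88), P2=(60.27,40.99), P3=(59.26,57.90); sampled at t=k/5. Machine vertices: (73.29,15.49) → (72.93,22.82) → (69.77,40.62) → (65.39,60.64) → (61.36,74.64) → (59.26,74.38). Open path.

**Shape 4** — `<path>` quadratic bezier, stroke `#ff8800` → engrave (S335, F2940). Control points (SVG): P0=(106.27,76.74), P1=(79.26,28.58), P2=(32.08,39.89); sampled at t=k/5. Machine vertices: (106.27,55.54) → (94.66,72.43) → (81.43,84.55) → (66.60,91.92) → (50.15,94.54) → (32.08,92.39). Open path.

**Shape 5** — `<path>` cubic bezier, stroke `#ff8800` → engrave (S335, F2940). Control points (SVG): P0=(159.11,105.74), P1=(143.00,95.10), P2=(238.32,44.10), P3=(246.47,47.77); sampled at t=k/5. Machine vertices: (159.11,26.54) → (161.23,37.01) → (180.55,52.60) → (207.56,68.75) → (232.71,80.91) → (246.47,84.51). Open path.

G21
G90
G00 X241.23 Y87.61
M4 S335
G1 X60.18 Y27.36 F2940
G00 X156.26 Y23.33
M4 S335
G1 X152.30 Y24.49 F2940
G1 X150.31 Y28.12 F2940
G1 X151.47 Y32.08 F2940
G1 X155.10 Y34.07 F2940
G1 X159.06 Y32.91 F2940
G1 X161.05 Y29.28 F2940
G1 X159.89 Y25.32 F2940
G1 X156.26 Y23.33 F2940
G00 X73.29 Y15.49
M4 S335
G1 X72.93 Y22.82 F2940
G1 X69.77 Y40.62 F2940
G1 X65.39 Y60.64 F2940
G1 X61.36 Y74.64 F2940
G1 X59.26 Y74.38 F2940
G00 X106.27 Y55.54
M4 S335
G1 X94.66 Y72.43 F2940
G1 X81.43 Y84.55 F2940
G1 X66.60 Y91.92 F2940
G1 X50.15 Y94.54 F2940
G1 X32.08 Y92.39 F2940
G00 X159.11 Y26.54
M4 S335
G1 X161.23 Y37.01 F2940
G1 X180.55 Y52.60 F2940
G1 X207.56 Y68.75 F2940
G1 X232.71 Y80.91 F2940
G1 X246.47 Y84.51 F2940
M5
G00 X0.00 Y0.00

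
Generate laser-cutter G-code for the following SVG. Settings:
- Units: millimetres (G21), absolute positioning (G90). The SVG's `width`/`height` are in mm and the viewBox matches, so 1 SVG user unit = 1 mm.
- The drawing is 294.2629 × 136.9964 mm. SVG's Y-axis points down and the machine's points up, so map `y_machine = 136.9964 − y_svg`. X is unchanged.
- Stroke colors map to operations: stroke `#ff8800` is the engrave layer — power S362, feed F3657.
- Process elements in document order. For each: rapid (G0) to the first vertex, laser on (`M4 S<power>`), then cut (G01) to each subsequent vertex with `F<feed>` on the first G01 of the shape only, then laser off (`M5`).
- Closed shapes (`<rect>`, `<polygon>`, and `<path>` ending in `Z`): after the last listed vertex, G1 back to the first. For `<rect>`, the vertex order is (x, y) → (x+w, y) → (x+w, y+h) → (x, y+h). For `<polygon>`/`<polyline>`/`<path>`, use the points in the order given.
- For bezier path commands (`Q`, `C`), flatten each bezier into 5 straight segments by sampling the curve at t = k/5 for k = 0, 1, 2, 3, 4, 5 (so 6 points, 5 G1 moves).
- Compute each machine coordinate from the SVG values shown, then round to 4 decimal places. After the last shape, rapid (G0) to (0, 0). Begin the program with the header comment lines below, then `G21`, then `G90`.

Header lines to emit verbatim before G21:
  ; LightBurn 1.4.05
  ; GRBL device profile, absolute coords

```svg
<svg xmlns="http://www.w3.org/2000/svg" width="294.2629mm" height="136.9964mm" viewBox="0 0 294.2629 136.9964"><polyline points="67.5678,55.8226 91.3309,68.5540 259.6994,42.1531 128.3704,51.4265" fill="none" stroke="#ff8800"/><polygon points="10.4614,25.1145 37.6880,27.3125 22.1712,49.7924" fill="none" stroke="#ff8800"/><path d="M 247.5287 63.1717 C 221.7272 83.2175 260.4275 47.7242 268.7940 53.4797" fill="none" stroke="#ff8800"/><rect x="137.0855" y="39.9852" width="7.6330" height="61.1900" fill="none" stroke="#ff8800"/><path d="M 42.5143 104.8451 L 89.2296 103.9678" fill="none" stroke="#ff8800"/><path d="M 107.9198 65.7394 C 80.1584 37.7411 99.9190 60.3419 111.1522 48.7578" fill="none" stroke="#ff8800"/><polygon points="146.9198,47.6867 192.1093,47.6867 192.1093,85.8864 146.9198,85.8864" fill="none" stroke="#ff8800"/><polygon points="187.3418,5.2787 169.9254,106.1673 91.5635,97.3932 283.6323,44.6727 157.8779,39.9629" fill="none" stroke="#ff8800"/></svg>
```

; LightBurn 1.4.05
; GRBL device profile, absolute coords
G21
G90
G0 X67.5678 Y81.1738
M4 S362
G01 X91.3309 Y68.4424 F3657
G01 X259.6994 Y94.8433
G01 X128.3704 Y85.5699
M5
G0 X10.4614 Y111.8819
M4 S362
G01 X37.6880 Y109.6839 F3657
G01 X22.1712 Y87.2040
G01 X10.4614 Y111.8819
M5
G0 X247.5287 Y73.8247
M4 S362
G01 X239.0293 Y67.6876 F3657
G01 X241.4583 Y70.2341
G01 X250.2635 Y76.8183
G01 X260.8927 Y82.7944
G01 X268.7940 Y83.5167
M5
G0 X137.0855 Y97.0112
M4 S362
G01 X144.7185 Y97.0112 F3657
G01 X144.7185 Y35.8212
G01 X137.0855 Y35.8212
G01 X137.0855 Y97.0112
M5
G0 X42.5143 Y32.1513
M4 S362
G01 X89.2296 Y33.0286 F3657
M5
G0 X107.9198 Y71.2570
M4 S362
G01 X96.5172 Y82.6624 F3657
G01 X93.8295 Y85.9936
G01 X97.1664 Y85.3203
G01 X103.8374 Y84.7121
G01 X111.1522 Y88.2386
M5
G0 X146.9198 Y89.3097
M4 S362
G01 X192.1093 Y89.3097 F3657
G01 X192.1093 Y51.1100
G01 X146.9198 Y51.1100
G01 X146.9198 Y89.3097
M5
G0 X187.3418 Y131.7177
M4 S362
G01 X169.9254 Y30.8291 F3657
G01 X91.5635 Y39.6032
G01 X283.6323 Y92.3237
G01 X157.8779 Y97.0335
G01 X187.3418 Y131.7177
M5
G0 X0.0000 Y0.0000

1 u = 1 mm; y_m = 136.9964 − y.

[1] `<polyline>` open polyline, #ff8800→engrave S362 F3657: (67.5678,81.1738) → (91.3309,68.4424) → (259.6994,94.8433) → (128.3704,85.5699)

[2] `<polygon>` regular polygon, #ff8800→engrave S362 F3657: (10.4614,111.8819) → (37.6880,109.6839) → (22.1712,87.2040) → (10.4614,111.8819) (closed)

[3] `<path>` cubic bezier, #ff8800→engrave S362 F3657: (247.5287,73.8247) → (239.0293,67.6876) → (241.4583,70.2341) → (250.2635,76.8183) → (260.8927,82.7944) → (268.7940,83.5167)

[4] `<rect>` rectangle, #ff8800→engrave S362 F3657: (137.0855,97.0112) → (144.7185,97.0112) → (144.7185,35.8212) → (137.0855,35.8212) → (137.0855,97.0112) (closed)

[5] `<path>` line segment, #ff8800→engrave S362 F3657: (42.5143,32.1513) → (89.2296,33.0286)

[6] `<path>` cubic bezier, #ff8800→engrave S362 F3657: (107.9198,71.2570) → (96.5172,82.6624) → (93.8295,85.9936) → (97.1664,85.3203) → (103.8374,84.7121) → (111.1522,88.2386)

[7] `<polygon>` rectangle, #ff8800→engrave S362 F3657: (146.9198,89.3097) → (192.1093,89.3097) → (192.1093,51.1100) → (146.9198,51.1100) → (146.9198,89.3097) (closed)

[8] `<polygon>` closed polygon, #ff8800→engrave S362 F3657: (187.3418,131.7177) → (169.9254,30.8291) → (91.5635,39.6032) → (283.6323,92.3237) → (157.8779,97.0335) → (187.3418,131.7177) (closed)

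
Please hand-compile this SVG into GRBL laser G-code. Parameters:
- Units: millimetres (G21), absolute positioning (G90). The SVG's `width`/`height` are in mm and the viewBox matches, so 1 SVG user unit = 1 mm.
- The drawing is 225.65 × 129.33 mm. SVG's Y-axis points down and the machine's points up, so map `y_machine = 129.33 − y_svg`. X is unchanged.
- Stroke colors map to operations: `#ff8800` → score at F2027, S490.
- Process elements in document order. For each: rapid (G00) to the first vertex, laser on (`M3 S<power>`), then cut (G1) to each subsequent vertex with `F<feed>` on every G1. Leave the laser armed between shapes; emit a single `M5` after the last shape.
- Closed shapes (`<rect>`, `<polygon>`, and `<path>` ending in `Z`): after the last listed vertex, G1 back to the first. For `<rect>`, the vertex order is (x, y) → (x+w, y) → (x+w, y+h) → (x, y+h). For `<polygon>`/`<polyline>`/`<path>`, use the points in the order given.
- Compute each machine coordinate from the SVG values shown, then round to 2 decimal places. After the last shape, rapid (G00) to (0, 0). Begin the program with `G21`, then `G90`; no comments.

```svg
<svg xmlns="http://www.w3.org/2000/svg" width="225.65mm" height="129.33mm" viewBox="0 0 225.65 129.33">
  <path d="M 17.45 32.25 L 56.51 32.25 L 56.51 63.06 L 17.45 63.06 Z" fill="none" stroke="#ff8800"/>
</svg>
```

G21
G90
G00 X17.45 Y97.08
M3 S490
G1 X56.51 Y97.08 F2027
G1 X56.51 Y66.27 F2027
G1 X17.45 Y66.27 F2027
G1 X17.45 Y97.08 F2027
M5
G00 X0.00 Y0.00

Since the viewBox matches the mm dimensions, user units are millimetres directly. The only transform is the Y-flip y_m = 129.33 − y_svg.

Shape 1 is a rectangle drawn with `<path>`. Its stroke #ff8800 means score at S490, F2027. After flipping Y the toolpath is (17.45,97.08) → (56.51,97.08) → (56.51,66.27) → (17.45,66.27) → (17.45,97.08), returning to the start.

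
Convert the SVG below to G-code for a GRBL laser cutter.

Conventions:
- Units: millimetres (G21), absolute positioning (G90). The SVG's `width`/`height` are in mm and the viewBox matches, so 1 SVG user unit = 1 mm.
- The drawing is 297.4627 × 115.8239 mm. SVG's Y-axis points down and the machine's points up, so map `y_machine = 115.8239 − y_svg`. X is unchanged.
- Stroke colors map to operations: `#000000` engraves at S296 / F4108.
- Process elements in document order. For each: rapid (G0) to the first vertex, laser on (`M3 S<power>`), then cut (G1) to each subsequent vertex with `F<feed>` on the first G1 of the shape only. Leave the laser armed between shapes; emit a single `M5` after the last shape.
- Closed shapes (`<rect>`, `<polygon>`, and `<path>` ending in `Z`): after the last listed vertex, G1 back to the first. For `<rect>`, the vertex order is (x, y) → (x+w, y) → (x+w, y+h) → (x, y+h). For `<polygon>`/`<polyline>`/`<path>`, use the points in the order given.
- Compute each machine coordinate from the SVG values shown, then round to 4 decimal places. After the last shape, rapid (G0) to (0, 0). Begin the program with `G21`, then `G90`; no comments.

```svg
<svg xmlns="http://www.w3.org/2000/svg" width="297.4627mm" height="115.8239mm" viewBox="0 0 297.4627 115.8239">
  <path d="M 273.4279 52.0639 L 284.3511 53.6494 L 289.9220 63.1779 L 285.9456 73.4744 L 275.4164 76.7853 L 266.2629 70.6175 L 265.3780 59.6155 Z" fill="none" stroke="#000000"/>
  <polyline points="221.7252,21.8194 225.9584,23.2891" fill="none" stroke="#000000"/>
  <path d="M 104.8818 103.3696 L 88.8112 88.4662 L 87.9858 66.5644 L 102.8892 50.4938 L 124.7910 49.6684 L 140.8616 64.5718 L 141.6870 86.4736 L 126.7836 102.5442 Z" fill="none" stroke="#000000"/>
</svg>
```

G21
G90
G0 X273.4279 Y63.7600
M3 S296
G1 X284.3511 Y62.1745 F4108
G1 X289.9220 Y52.6460
G1 X285.9456 Y42.3495
G1 X275.4164 Y39.0386
G1 X266.2629 Y45.2064
G1 X265.3780 Y56.2084
G1 X273.4279 Y63.7600
G0 X221.7252 Y94.0045
M3 S296
G1 X225.9584 Y92.5348 F4108
G0 X104.8818 Y12.4543
M3 S296
G1 X88.8112 Y27.3577 F4108
G1 X87.9858 Y49.2595
G1 X102.8892 Y65.3301
G1 X124.7910 Y66.1555
G1 X140.8616 Y51.2521
G1 X141.6870 Y29.3503
G1 X126.7836 Y13.2797
G1 X104.8818 Y12.4543
M5
G0 X0.0000 Y0.0000

Since the viewBox matches the mm dimensions, user units are millimetres directly. The only transform is the Y-flip y_m = 115.8239 − y_svg.

Shape 1 is a regular polygon drawn with `<path>`. Its stroke #000000 means engrave at S296, F4108. After flipping Y the toolpath is (273.4279,63.7600) → (284.3511,62.1745) → (289.9220,52.6460) → (285.9456,42.3495) → (275.4164,39.0386) → (266.2629,45.2064) → (265.3780,56.2084) → (273.4279,63.7600), returning to the start.

Shape 2 is a line segment drawn with `<polyline>`. Its stroke #000000 means engrave at S296, F4108. After flipping Y the toolpath is (221.7252,94.0045) → (225.9584,92.5348).

Shape 3 is a regular polygon drawn with `<path>`. Its stroke #000000 means engrave at S296, F4108. After flipping Y the toolpath is (104.8818,12.4543) → (88.8112,27.3577) → (87.9858,49.2595) → (102.8892,65.3301) → (124.7910,66.1555) → (140.8616,51.2521) → (141.6870,29.3503) → (126.7836,13.2797) → (104.8818,12.4543), returning to the start.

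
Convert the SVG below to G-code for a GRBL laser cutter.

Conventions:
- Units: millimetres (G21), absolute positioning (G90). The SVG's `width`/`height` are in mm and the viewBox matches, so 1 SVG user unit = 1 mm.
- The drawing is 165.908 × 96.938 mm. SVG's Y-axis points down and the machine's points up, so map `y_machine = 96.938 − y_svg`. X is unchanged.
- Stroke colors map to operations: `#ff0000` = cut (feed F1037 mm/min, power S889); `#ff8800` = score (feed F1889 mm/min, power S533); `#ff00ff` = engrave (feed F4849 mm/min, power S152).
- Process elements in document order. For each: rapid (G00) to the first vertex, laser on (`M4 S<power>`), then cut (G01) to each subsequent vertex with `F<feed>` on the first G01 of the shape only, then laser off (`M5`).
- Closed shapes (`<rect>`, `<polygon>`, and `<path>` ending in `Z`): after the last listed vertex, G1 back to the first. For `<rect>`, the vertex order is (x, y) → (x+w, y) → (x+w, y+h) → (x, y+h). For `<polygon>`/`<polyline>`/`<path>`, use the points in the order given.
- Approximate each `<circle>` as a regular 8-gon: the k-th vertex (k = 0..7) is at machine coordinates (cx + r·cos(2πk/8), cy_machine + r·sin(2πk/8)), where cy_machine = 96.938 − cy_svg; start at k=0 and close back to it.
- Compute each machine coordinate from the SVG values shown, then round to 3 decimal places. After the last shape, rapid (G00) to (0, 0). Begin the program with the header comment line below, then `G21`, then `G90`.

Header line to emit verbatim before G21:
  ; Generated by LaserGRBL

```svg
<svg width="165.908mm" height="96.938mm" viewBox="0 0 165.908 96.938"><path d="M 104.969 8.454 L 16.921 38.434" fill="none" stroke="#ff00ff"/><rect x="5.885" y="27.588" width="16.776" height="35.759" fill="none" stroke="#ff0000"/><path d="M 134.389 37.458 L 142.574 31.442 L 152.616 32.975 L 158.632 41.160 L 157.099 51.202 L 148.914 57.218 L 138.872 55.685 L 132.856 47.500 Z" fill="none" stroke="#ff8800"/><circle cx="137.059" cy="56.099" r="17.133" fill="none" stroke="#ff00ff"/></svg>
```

Since the viewBox matches the mm dimensions, user units are millimetres directly. The only transform is the Y-flip y_m = 96.938 − y_svg.

Shape 1 is a line segment drawn with `<path>`. Its stroke #ff00ff means engrave at S152, F4849. After flipping Y the toolpath is (104.969,88.484) → (16.921,58.504).

Shape 2 is a rectangle drawn with `<rect>`. Its stroke #ff0000 means cut at S889, F1037. After flipping Y the toolpath is (5.885,69.350) → (22.661,69.350) → (22.661,33.591) → (5.885,33.591) → (5.885,69.350), returning to the start.

Shape 3 is a regular polygon drawn with `<path>`. Its stroke #ff8800 means score at S533, F1889. After flipping Y the toolpath is (134.389,59.480) → (142.574,65.496) → (152.616,63.963) → (158.632,55.778) → (157.099,45.736) → (148.914,39.720) → (138.872,41.253) → (132.856,49.438) → (134.389,59.480), returning to the start.

Shape 4 is a circle drawn with `<circle>`. Its stroke #ff00ff means engrave at S152, F4849. After flipping Y the toolpath is (154.192,40.839) → (149.174,52.954) → (137.059,57.972) → (124.944,52.954) → (119.926,40.839) → (124.944,28.724) → (137.059,23.706) → (149.174,28.724) → (154.192,40.839), returning to the start.

; Generated by LaserGRBL
G21
G90
G00 X104.969 Y88.484
M4 S152
G01 X16.921 Y58.504 F4849
M5
G00 X5.885 Y69.350
M4 S889
G01 X22.661 Y69.350 F1037
G01 X22.661 Y33.591
G01 X5.885 Y33.591
G01 X5.885 Y69.350
M5
G00 X134.389 Y59.480
M4 S533
G01 X142.574 Y65.496 F1889
G01 X152.616 Y63.963
G01 X158.632 Y55.778
G01 X157.099 Y45.736
G01 X148.914 Y39.720
G01 X138.872 Y41.253
G01 X132.856 Y49.438
G01 X134.389 Y59.480
M5
G00 X154.192 Y40.839
M4 S152
G01 X149.174 Y52.954 F4849
G01 X137.059 Y57.972
G01 X124.944 Y52.954
G01 X119.926 Y40.839
G01 X124.944 Y28.724
G01 X137.059 Y23.706
G01 X149.174 Y28.724
G01 X154.192 Y40.839
M5
G00 X0.000 Y0.000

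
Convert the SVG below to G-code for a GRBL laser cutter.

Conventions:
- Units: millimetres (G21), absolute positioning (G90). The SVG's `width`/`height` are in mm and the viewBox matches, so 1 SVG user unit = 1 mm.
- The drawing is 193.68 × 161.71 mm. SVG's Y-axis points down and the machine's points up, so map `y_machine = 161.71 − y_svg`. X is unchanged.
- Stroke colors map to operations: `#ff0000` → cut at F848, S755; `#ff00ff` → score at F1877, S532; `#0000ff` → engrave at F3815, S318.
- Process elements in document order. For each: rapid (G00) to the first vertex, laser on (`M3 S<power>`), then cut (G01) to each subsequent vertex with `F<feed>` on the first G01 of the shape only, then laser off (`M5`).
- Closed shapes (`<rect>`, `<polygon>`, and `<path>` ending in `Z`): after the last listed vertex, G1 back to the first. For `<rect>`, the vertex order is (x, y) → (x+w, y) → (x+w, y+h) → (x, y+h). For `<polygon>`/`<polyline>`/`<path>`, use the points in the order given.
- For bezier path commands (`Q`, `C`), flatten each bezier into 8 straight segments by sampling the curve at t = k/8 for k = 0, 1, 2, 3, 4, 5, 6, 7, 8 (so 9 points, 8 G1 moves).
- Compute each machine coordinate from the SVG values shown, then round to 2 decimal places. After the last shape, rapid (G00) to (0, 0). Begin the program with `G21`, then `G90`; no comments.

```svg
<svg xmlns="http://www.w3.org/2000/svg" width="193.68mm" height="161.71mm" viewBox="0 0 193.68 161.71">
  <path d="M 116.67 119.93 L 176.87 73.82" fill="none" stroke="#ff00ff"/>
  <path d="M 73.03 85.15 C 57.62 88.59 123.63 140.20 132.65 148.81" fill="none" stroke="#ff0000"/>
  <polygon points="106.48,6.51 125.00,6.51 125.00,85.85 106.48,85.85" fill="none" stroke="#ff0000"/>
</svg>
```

G21
G90
G00 X116.67 Y41.78
M3 S532
G01 X176.87 Y87.89 F1877
M5
G00 X73.03 Y76.56
M3 S755
G01 X70.80 Y73.19 F848
G01 X74.58 Y66.37
G01 X82.74 Y57.18
G01 X93.68 Y46.67
G01 X105.76 Y35.92
G01 X117.36 Y26.00
G01 X126.87 Y17.97
G01 X132.65 Y12.90
M5
G00 X106.48 Y155.20
M3 S755
G01 X125.00 Y155.20 F848
G01 X125.00 Y75.86
G01 X106.48 Y75.86
G01 X106.48 Y155.20
M5
G00 X0.00 Y0.00

Since the viewBox matches the mm dimensions, user units are millimetres directly. The only transform is the Y-flip y_m = 161.71 − y_svg.

Shape 1 is a line segment drawn with `<path>`. Its stroke #ff00ff means score at S532, F1877. After flipping Y the toolpath is (116.67,41.78) → (176.87,87.89).

Shape 2 is a cubic bezier drawn with `<path>`. Its stroke #ff0000 means cut at S755, F848. After flipping Y the toolpath is (73.03,76.56) → (70.80,73.19) → (74.58,66.37) → (82.74,57.18) → (93.68,46.67) → (105.76,35.92) → (117.36,26.00) → (126.87,17.97) → (132.65,12.90).

Shape 3 is a rectangle drawn with `<polygon>`. Its stroke #ff0000 means cut at S755, F848. After flipping Y the toolpath is (106.48,155.20) → (125.00,155.20) → (125.00,75.86) → (106.48,75.86) → (106.48,155.20), returning to the start.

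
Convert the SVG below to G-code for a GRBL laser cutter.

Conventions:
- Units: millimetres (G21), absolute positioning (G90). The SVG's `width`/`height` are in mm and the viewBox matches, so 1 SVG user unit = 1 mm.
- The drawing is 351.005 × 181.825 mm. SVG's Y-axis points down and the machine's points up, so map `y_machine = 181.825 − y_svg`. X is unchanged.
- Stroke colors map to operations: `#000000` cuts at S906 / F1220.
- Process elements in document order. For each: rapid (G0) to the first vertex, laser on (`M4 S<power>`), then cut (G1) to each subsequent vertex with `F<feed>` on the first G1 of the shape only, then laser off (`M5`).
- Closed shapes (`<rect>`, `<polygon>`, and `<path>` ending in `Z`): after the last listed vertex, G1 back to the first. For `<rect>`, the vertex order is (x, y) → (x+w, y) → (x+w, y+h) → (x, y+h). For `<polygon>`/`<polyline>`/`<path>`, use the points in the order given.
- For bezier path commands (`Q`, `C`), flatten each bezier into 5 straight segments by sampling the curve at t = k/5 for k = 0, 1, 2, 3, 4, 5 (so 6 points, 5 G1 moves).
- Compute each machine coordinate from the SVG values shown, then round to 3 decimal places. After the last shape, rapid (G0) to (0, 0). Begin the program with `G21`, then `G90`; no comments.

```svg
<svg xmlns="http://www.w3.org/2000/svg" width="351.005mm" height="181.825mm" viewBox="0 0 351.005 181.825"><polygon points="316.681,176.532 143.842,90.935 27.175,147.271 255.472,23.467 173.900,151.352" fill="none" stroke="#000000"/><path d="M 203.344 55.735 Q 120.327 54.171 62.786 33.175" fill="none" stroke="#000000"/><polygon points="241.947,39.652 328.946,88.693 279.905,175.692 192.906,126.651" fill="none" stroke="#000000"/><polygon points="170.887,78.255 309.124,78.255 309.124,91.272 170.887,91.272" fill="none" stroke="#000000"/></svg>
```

Since the viewBox matches the mm dimensions, user units are millimetres directly. The only transform is the Y-flip y_m = 181.825 − y_svg.

Shape 1 is a closed polygon drawn with `<polygon>`. Its stroke #000000 means cut at S906, F1220. After flipping Y the toolpath is (316.681,5.293) → (143.842,90.890) → (27.175,34.554) → (255.472,158.358) → (173.900,30.473) → (316.681,5.293), returning to the start.

Shape 2 is a quadratic bezier drawn with `<path>`. Its stroke #000000 means cut at S906, F1220. After flipping Y the toolpath is (203.344,126.090) → (171.156,127.493) → (141.007,130.450) → (112.895,134.962) → (86.821,141.029) → (62.786,148.650).

Shape 3 is a regular polygon drawn with `<polygon>`. Its stroke #000000 means cut at S906, F1220. After flipping Y the toolpath is (241.947,142.173) → (328.946,93.132) → (279.905,6.133) → (192.906,55.174) → (241.947,142.173), returning to the start.

Shape 4 is a rectangle drawn with `<polygon>`. Its stroke #000000 means cut at S906, F1220. After flipping Y the toolpath is (170.887,103.570) → (309.124,103.570) → (309.124,90.553) → (170.887,90.553) → (170.887,103.570), returning to the start.

G21
G90
G0 X316.681 Y5.293
M4 S906
G1 X143.842 Y90.890 F1220
G1 X27.175 Y34.554
G1 X255.472 Y158.358
G1 X173.900 Y30.473
G1 X316.681 Y5.293
M5
G0 X203.344 Y126.090
M4 S906
G1 X171.156 Y127.493 F1220
G1 X141.007 Y130.450
G1 X112.895 Y134.962
G1 X86.821 Y141.029
G1 X62.786 Y148.650
M5
G0 X241.947 Y142.173
M4 S906
G1 X328.946 Y93.132 F1220
G1 X279.905 Y6.133
G1 X192.906 Y55.174
G1 X241.947 Y142.173
M5
G0 X170.887 Y103.570
M4 S906
G1 X309.124 Y103.570 F1220
G1 X309.124 Y90.553
G1 X170.887 Y90.553
G1 X170.887 Y103.570
M5
G0 X0.000 Y0.000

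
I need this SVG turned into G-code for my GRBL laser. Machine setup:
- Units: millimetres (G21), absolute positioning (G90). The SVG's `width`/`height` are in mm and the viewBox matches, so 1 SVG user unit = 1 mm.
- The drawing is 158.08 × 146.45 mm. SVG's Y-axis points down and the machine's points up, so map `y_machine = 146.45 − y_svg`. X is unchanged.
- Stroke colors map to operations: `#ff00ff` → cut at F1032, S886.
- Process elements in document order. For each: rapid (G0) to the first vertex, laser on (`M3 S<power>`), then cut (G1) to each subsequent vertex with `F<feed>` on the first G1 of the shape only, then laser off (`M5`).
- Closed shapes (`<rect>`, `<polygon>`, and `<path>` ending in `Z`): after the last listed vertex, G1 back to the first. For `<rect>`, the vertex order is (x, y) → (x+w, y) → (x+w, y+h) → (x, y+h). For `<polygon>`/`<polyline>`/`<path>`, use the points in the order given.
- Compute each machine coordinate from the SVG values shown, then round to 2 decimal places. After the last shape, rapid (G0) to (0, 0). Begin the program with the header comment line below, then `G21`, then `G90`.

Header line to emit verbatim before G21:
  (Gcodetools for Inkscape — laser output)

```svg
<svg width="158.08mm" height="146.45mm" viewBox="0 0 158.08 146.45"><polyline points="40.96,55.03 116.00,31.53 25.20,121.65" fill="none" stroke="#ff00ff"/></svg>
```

(Gcodetools for Inkscape — laser output)
G21
G90
G0 X40.96 Y91.42
M3 S886
G1 X116.00 Y114.92 F1032
G1 X25.20 Y24.80
M5
G0 X0.00 Y0.00

viewBox `0 0 158.08 146.45` with mm width/height → 1 unit = 1 mm. Flip: y_m = 146.45 − y_svg.

**Shape 1** — `<polyline>` open polyline, stroke `#ff00ff` → cut (S886, F1032). Machine vertices: (40.96,91.42) → (116.00,114.92) → (25.20,24.80). Open path.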